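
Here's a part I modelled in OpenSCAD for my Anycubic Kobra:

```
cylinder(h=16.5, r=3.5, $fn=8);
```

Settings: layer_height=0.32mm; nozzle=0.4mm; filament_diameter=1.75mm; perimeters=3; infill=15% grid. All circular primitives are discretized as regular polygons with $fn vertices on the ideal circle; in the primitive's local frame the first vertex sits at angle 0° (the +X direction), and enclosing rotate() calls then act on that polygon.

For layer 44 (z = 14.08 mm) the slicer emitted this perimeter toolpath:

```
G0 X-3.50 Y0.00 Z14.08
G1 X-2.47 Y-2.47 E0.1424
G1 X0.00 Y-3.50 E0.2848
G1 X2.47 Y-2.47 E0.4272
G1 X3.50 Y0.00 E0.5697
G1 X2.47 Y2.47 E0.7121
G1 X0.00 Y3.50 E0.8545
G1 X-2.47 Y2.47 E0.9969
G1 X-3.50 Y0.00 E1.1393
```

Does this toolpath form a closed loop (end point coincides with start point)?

yes

Start point (G0): (-3.50, 0.00). End point (last G1): the path returns to the start — closed.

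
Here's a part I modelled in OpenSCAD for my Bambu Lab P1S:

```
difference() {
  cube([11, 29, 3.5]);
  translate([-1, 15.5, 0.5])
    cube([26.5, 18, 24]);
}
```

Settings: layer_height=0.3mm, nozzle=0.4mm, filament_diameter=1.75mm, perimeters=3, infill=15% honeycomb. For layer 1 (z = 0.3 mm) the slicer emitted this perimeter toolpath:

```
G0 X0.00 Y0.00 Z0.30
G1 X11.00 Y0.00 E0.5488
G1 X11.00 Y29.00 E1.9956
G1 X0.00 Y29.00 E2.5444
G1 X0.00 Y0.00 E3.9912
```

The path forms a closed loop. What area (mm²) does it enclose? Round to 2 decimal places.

Apply the shoelace formula to the sequence of (X, Y) vertices; enclosed area = 319.00 mm².

319.00 mm²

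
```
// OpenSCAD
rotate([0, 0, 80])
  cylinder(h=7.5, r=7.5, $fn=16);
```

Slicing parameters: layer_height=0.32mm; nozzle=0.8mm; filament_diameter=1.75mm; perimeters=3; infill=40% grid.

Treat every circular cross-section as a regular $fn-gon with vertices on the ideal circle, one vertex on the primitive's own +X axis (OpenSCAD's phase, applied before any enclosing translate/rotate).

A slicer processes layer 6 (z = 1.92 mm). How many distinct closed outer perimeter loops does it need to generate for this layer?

1

At z = 1.92 mm: the cylinder: section is a regular 16-gon, circumradius r=7.5; (rotated 80° about Z; rotation is an isometry so areas/perimeters/island counts are preserved). The result has 1 disconnected region.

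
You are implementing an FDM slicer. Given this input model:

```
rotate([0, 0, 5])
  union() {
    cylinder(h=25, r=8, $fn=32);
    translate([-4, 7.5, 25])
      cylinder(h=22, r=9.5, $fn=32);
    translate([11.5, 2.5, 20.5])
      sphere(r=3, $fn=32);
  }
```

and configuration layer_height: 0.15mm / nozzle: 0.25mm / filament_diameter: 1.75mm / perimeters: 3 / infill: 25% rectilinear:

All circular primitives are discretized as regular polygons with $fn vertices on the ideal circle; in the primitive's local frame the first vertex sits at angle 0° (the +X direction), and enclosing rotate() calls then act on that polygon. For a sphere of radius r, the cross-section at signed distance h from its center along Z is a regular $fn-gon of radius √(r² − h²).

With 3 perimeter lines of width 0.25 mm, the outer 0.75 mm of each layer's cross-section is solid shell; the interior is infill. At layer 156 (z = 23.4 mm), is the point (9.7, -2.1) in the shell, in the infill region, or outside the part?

At z = 23.4 mm: the cylinder: section is a regular 32-gon, circumradius r=8; the cylinder at (-4, 7.5) is not intersected at this z (z outside [25, 47]); the r=3 sphere at (11.5, 2.5) slices to a regular 32-gon of circumradius 0.768 (√(r²−h²) with h=2.9 from center); Combining (union): the 2 present regions are separate (no shared area or edge), so areas and boundary lengths simply add and each stays a separate island — 2 connected regions; (whole slice rotated 5° about Z — lengths, areas and connectivity unchanged). Overall, the cross-section has 2 separate islands. Undo the 5° rotation: the query point maps to (9.480, -2.937) in the un-rotated model frame. The nearest boundary edge runs (7.85, -1.56)→(7.39, -3.06); distance from the point to it = 1.96 mm. The point is not inside any of the regions above, so it lies outside the cross-section (1.96 mm from the nearest boundary).

outside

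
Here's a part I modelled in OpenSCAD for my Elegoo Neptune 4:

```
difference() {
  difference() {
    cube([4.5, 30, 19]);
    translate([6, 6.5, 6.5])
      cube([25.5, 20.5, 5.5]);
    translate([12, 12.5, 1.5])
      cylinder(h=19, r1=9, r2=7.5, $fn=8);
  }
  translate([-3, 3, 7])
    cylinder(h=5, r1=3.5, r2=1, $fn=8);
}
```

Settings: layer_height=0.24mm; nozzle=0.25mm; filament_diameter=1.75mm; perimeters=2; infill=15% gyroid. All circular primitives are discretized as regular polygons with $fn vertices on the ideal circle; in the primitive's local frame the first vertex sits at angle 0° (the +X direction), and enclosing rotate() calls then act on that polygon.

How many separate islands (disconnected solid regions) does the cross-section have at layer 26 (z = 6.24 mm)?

At z = 6.24 mm: the 4.5×30 cube contributes its full rectangle; the cube at (6, 6.5) is absent (z outside [6.5, 12]); the cone at (12, 12.5) contributes a regular 8-gon of circumradius 8.626 (interpolated between r1=9 and r2=7.5 at t=0.249); Taking the first minus the rest: starting from the 4.5×30 cube, the cone at (12, 12.5) partially overlaps it — only the 3.06 mm² overlap (of its 210.45 mm²) is removed, clipping the outline — 1 connected region; the cone at (-3, 3) does not reach this height (z outside [7, 12]); Subtracting the remaining from the first: none of the subtracted shapes is present at this height, so the result so far is unchanged — 1 connected region. Overall, the cross-section is a single solid region. Island count = 1.

1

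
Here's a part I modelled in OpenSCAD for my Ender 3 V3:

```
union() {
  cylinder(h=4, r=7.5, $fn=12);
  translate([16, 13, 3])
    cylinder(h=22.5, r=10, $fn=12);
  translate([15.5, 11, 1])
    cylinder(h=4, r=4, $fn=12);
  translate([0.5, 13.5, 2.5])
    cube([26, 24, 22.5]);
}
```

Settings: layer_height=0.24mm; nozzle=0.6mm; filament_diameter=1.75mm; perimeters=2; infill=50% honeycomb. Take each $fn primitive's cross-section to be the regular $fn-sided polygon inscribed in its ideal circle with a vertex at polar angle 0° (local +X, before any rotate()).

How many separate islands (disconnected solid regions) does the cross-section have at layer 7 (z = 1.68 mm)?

2

At z = 1.68 mm: the cylinder: section is a regular 12-gon, circumradius r=7.5; the cylinder at (16, 13) is absent (z outside [3, 25.5]); the r=4 cylinder at (15.5, 11) contributes a regular 12-gon of circumradius 4; the cube at (0.5, 13.5) is not intersected at this z (z outside [2.5, 25]); Combining (union): the 2 present regions are separate (no shared area or edge), so areas and boundary lengths simply add and each stays a separate island — 2 connected regions. Overall, the cross-section has 2 separate islands. Island count = 2.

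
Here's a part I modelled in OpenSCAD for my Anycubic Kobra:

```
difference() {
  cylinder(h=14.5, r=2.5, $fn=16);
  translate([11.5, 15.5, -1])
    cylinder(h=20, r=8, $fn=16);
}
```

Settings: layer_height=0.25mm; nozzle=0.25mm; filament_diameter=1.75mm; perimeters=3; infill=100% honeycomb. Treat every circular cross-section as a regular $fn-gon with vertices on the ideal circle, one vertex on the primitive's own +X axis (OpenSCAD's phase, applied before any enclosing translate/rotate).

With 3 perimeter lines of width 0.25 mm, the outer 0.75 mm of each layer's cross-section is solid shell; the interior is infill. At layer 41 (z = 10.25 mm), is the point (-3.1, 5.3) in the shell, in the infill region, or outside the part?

At z = 10.25 mm: the r=2.5 cylinder contributes a regular 16-gon of circumradius 2.5; the r=8 cylinder at (11.5, 15.5) contributes a regular 16-gon of circumradius 8; Taking the first minus the rest: starting from the r=2.5 cylinder, the r=8 cylinder at (11.5, 15.5) misses the remaining region (no effect) — 1 connected region. Overall, the cross-section is a single solid region. The nearest boundary edge runs (-1.77, 1.77)→(-0.96, 2.31); distance from the point to it = 3.68 mm. The point is not inside any of the regions above, so it lies outside the cross-section (3.68 mm from the nearest boundary).

outside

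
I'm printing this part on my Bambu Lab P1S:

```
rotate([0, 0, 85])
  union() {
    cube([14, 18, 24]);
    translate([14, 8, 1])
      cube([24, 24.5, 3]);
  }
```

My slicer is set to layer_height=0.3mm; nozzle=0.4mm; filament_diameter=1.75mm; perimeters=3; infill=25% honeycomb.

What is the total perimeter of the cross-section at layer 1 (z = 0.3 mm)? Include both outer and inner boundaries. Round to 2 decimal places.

64.00 mm

At z = 0.3 mm: the cube is present — its section is the full 14×18 rectangle (perimeter 64.00 mm); the cube at (14, 8) is not intersected at this z (z outside [1, 4]); Combining (union): only the 14×18 cube is present, so the union is just that shape — boundary = 64.00 mm; (rotated 85° about Z; rotation is an isometry so areas/perimeters/island counts are preserved). Overall, the cross-section is a single solid region. Total boundary length (outer) = 64.00 mm.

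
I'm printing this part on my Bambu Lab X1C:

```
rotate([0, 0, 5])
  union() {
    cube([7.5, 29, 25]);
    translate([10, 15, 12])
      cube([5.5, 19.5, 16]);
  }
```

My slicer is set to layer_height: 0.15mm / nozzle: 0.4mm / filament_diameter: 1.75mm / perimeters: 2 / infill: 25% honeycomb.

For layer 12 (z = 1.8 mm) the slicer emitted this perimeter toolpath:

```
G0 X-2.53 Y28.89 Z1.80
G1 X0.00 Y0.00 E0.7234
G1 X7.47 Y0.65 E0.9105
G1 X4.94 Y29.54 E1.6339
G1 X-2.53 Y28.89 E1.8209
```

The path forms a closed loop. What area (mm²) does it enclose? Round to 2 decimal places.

217.45 mm²

Apply the shoelace formula to the sequence of (X, Y) vertices; enclosed area = 217.45 mm².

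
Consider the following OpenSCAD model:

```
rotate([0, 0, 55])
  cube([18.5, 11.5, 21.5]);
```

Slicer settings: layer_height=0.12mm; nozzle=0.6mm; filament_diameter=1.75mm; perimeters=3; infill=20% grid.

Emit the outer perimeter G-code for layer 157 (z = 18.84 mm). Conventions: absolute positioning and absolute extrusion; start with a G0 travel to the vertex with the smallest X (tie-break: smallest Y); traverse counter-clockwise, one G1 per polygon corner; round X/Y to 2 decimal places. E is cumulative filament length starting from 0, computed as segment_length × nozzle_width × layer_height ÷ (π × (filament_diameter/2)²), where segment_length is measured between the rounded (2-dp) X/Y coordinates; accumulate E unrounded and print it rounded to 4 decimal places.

At z = 18.84 mm: the cube is present — its section is the full 18.5×11.5 rectangle; (rotated 55° about Z; rotation is an isometry so areas/perimeters/island counts are preserved). The outline is a single polygon with 4 vertices. Extrusion per mm of travel: 0.6 × 0.12 / (π × 0.875²) = 0.029934. Accumulating E over each segment gives final E = 1.7959.

G0 X-9.42 Y6.60 Z18.84
G1 X0.00 Y0.00 E0.3443
G1 X10.61 Y15.15 E0.8980
G1 X1.19 Y21.75 E1.2423
G1 X-9.42 Y6.60 E1.7959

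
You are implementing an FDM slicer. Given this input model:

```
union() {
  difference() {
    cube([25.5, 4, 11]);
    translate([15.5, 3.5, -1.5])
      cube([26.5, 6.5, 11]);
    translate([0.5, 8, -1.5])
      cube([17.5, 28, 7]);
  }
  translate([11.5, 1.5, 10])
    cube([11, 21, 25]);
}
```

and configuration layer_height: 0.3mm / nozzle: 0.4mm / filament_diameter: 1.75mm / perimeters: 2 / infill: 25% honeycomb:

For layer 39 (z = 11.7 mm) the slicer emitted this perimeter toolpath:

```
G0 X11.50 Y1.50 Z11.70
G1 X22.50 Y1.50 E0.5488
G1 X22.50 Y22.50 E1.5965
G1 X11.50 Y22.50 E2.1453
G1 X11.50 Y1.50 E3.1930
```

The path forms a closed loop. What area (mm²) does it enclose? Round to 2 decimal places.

231.00 mm²

Apply the shoelace formula to the sequence of (X, Y) vertices; enclosed area = 231.00 mm².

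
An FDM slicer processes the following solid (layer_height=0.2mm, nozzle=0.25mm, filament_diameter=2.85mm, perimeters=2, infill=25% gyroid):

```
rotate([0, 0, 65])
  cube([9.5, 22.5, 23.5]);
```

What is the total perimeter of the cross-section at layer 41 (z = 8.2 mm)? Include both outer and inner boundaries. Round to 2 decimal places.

64.00 mm

At z = 8.2 mm: the cube (footprint 9.5×22.5) is included at this height (perimeter 64.00 mm); (rotated 65° about Z; rotation is an isometry so areas/perimeters/island counts are preserved). Overall, the cross-section is a single solid region. Total boundary length (outer) = 64.00 mm.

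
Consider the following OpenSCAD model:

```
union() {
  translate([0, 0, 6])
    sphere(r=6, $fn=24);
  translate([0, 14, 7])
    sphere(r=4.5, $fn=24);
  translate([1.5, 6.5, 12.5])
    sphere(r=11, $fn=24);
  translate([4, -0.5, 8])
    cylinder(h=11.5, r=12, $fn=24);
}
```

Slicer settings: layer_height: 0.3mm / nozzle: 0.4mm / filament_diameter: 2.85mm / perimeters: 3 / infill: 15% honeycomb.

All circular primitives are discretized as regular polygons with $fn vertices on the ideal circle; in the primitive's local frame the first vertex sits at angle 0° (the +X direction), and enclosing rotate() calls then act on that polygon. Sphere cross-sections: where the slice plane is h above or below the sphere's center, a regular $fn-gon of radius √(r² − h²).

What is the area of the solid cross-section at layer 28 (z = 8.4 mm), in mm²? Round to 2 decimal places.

At z = 8.4 mm: the sphere: section is a regular 24-gon, circumradius = √(r²−h²) = √(6²−2.4²) = 5.499 (area = (24/2)·5.499²·sin(360°/24) = 93.92 mm²); the r=4.5 sphere at (0, 14) slices to a regular 24-gon of circumradius 4.277 (√(r²−h²) with h=1.4 from center) (area = (24/2)·4.277²·sin(360°/24) = 56.81 mm²); the r=11 sphere at (1.5, 6.5) contributes a regular 24-gon of circumradius √(11²−4.1²) = 10.207 (area = (24/2)·10.207²·sin(360°/24) = 323.60 mm²); the cylinder at (4, -0.5): section is a regular 24-gon, circumradius r=12 (area = (24/2)·12.000²·sin(360°/24) = 447.24 mm²); Combining (union): the regions partially overlap — summed areas 921.56 mm² minus the doubly-counted overlap 360.09 mm² gives 561.47 mm² — area = 561.47 mm². Overall, the cross-section is a single solid region. Net area = 561.47 mm².

561.47 mm²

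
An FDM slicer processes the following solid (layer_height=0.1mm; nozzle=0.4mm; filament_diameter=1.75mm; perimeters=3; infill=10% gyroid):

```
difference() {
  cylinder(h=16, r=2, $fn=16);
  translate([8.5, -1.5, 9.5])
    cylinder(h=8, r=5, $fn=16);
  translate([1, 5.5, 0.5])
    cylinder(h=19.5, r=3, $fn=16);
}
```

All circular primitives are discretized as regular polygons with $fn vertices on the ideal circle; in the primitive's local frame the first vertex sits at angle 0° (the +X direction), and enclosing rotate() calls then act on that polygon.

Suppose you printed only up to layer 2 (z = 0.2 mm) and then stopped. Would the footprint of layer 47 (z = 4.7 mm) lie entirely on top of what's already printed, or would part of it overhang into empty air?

entirely on top

Compare the two slices. At z = 0.2: the r=2 cylinder contributes a regular 16-gon of circumradius 2 (area = (16/2)·2.000²·sin(360°/16) = 12.25 mm²); the cylinder at (8.5, -1.5) does not reach this height (z outside [9.5, 17.5]); the cylinder at (1, 5.5) does not reach this height (z outside [0.5, 20]); Subtracting the remaining from the first: none of the subtracted shapes is present at this height, so the r=2 cylinder is unchanged — area = 12.25 mm². At z = 4.7: the cylinder: section is a regular 16-gon, circumradius r=2 (area = (16/2)·2.000²·sin(360°/16) = 12.25 mm²); the cylinder at (8.5, -1.5) does not reach this height (z outside [9.5, 17.5]); the r=3 cylinder at (1, 5.5) contributes a regular 16-gon of circumradius 3 (area = (16/2)·3.000²·sin(360°/16) = 27.55 mm²); Taking the first minus the rest: starting from the r=2 cylinder (12.25 mm²), the r=3 cylinder at (1, 5.5) misses the remaining region (no effect) — area = 12.25 mm². Checking containment: the cross-section at z = 4.7 is a subset of the cross-section at z = 0.2.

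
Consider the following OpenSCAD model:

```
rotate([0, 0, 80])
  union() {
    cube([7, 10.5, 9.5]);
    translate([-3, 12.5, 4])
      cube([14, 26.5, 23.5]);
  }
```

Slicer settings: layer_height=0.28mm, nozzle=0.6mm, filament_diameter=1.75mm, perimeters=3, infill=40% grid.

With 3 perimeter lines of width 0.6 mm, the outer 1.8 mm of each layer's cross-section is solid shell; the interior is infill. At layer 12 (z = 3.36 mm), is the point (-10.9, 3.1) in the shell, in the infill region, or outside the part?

At z = 3.36 mm: the 7×10.5 cube contributes its full rectangle; the cube at (-3, 12.5) is absent (z outside [4, 27.5]); Merging all regions: only the 7×10.5 cube is present, so the union is just that shape — 1 connected region; (whole slice rotated 80° about Z — lengths, areas and connectivity unchanged). Overall, the cross-section is a single solid region. Undo the 80° rotation: the query point maps to (1.160, 11.273) in the un-rotated model frame. The nearest boundary edge runs (7.00, 10.50)→(0.00, 10.50); distance from the point to it = 0.77 mm. The point is not inside any of the regions above, so it lies outside the cross-section (0.77 mm from the nearest boundary).

outside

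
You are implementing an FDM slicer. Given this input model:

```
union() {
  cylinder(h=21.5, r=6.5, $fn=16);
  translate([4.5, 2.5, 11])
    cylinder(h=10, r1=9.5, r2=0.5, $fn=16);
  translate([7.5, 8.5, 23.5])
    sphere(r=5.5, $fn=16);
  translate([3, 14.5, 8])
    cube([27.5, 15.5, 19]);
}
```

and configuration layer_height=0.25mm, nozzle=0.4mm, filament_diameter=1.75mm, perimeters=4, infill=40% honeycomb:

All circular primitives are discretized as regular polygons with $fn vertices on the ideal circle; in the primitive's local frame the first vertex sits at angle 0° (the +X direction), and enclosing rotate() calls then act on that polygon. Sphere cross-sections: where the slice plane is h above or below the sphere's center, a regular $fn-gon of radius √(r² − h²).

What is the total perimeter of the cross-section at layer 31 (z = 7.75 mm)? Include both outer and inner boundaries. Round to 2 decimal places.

40.58 mm

At z = 7.75 mm: the r=6.5 cylinder gives a regular 16-gon of circumradius 6.5 (constant along its height) (perimeter = 2·16·6.500·sin(180°/16) = 40.58 mm); the cone at (4.5, 2.5) does not reach this height (z outside [11, 21]); the sphere at (7.5, 8.5) is not intersected at this z (|z−center|=15.750 > r=5.5); the cube at (3, 14.5) is absent (z outside [8, 27]); Taking the union: only the r=6.5 cylinder is present, so the union is just that shape — boundary = 40.58 mm. Overall, the cross-section is a single solid region. Total boundary length (outer) = 40.58 mm.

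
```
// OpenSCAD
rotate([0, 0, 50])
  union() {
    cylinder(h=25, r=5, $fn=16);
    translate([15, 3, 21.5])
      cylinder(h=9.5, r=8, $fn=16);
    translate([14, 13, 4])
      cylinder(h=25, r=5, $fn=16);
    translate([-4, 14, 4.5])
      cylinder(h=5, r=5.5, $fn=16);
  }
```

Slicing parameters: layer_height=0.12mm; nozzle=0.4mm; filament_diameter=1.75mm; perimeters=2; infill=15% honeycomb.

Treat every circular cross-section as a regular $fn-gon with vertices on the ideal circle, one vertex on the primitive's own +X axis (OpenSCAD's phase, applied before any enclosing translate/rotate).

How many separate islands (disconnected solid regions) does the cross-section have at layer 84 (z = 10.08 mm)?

2

At z = 10.08 mm: the cylinder: section is a regular 16-gon, circumradius r=5; the cylinder at (15, 3) is not intersected at this z (z outside [21.5, 31]); the r=5 cylinder at (14, 13) contributes a regular 16-gon of circumradius 5; the cylinder at (-4, 14) is not intersected at this z (z outside [4.5, 9.5]); Merging all regions: the 2 present regions are separate (no shared area or edge), so areas and boundary lengths simply add and each stays a separate island — 2 connected regions; (rotated 50° about Z; rotation is an isometry so areas/perimeters/island counts are preserved). Overall, the cross-section has 2 separate islands. Island count = 2.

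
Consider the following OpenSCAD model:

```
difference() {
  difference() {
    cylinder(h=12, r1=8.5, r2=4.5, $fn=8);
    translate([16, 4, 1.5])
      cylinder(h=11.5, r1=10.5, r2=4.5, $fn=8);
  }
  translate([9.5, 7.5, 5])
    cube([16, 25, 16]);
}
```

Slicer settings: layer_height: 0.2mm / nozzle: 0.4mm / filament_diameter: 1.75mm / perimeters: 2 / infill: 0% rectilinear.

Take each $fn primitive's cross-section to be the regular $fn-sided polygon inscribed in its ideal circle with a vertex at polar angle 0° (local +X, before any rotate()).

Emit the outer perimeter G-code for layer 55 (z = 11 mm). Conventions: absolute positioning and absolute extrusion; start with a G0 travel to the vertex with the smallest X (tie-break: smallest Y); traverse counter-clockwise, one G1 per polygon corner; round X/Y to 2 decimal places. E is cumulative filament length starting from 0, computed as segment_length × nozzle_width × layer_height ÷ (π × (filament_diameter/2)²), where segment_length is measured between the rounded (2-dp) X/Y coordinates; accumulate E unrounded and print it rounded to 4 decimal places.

G0 X-4.83 Y0.00 Z11.00
G1 X-3.42 Y-3.42 E0.1230
G1 X0.00 Y-4.83 E0.2461
G1 X3.42 Y-3.42 E0.3691
G1 X4.83 Y0.00 E0.4922
G1 X3.42 Y3.42 E0.6152
G1 X0.00 Y4.83 E0.7382
G1 X-3.42 Y3.42 E0.8613
G1 X-4.83 Y0.00 E0.9843

At z = 11 mm: the cone (r1=8.5→r2=4.5) has section circumradius 4.833 here — a regular 8-gon; the cone at (16, 4) contributes a regular 8-gon of circumradius 5.543 (interpolated between r1=10.5 and r2=4.5 at t=0.826); After the difference (first − rest): starting from the cone, the cone at (16, 4) misses the remaining region (no effect) — 1 connected region; the 16×25 cube at (9.5, 7.5) contributes its full rectangle; Subtracting the remaining from the first: starting from that combined region, the 16×25 cube at (9.5, 7.5) misses the remaining region (no effect) — 1 connected region. The outline is a single polygon with 8 vertices. Extrusion per mm of travel: 0.4 × 0.2 / (π × 0.875²) = 0.033260. Accumulating E over each segment gives final E = 0.9843.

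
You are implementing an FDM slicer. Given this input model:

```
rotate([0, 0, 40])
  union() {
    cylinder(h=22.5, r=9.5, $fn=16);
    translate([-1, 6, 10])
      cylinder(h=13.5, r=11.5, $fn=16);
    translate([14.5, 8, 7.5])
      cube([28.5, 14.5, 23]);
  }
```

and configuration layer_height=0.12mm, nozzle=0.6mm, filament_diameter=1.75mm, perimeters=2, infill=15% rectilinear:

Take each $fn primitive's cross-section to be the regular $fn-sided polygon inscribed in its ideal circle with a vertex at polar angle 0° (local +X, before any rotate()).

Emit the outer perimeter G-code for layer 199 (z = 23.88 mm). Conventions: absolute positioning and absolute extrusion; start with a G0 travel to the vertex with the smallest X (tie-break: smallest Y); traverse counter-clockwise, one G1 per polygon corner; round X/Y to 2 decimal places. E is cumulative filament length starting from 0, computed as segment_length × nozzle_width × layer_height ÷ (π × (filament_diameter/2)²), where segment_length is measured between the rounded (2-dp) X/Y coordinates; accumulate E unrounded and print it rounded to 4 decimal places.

At z = 23.88 mm: the cylinder is not intersected at this z (z outside [0, 22.5]); the cylinder at (-1, 6) does not reach this height (z outside [10, 23.5]); the cube at (14.5, 8) is present — its section is the full 28.5×14.5 rectangle; Taking the union: only the 28.5×14.5 cube at (14.5, 8) is present, so the union is just that shape — 1 connected region; (rotated 40° about Z; rotation is an isometry so areas/perimeters/island counts are preserved). The outline is a single polygon with 4 vertices. Extrusion per mm of travel: 0.6 × 0.12 / (π × 0.875²) = 0.029934. Accumulating E over each segment gives final E = 2.5748.

G0 X-3.36 Y26.56 Z23.88
G1 X5.97 Y15.45 E0.4343
G1 X27.80 Y33.77 E1.2874
G1 X18.48 Y44.88 E1.7215
G1 X-3.36 Y26.56 E2.5748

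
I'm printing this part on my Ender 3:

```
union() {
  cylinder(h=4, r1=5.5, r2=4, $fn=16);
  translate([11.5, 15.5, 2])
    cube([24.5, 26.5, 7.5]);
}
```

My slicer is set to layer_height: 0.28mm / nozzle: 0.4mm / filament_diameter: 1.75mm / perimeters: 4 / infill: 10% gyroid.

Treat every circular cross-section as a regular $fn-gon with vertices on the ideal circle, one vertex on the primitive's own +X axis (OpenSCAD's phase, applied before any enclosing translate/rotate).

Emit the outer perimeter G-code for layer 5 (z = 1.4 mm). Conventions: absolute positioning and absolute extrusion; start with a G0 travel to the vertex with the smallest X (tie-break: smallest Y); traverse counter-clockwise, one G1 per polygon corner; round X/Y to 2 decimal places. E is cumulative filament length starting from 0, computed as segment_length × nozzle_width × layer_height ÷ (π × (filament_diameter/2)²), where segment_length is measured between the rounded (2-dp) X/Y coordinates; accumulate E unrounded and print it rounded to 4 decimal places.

At z = 1.4 mm: the cone: at t=0.350 of its height the radius interpolates to r₁+(r₂−r₁)t = 4.975, giving a regular 16-gon of that circumradius; the cube at (11.5, 15.5) does not reach this height (z outside [2, 9.5]); Merging all regions: only the cone is present, so the union is just that shape — 1 connected region. The outline is a single polygon with 16 vertices. Extrusion per mm of travel: 0.4 × 0.28 / (π × 0.875²) = 0.046564. Accumulating E over each segment gives final E = 1.4464.

G0 X-4.97 Y0.00 Z1.40
G1 X-4.60 Y-1.90 E0.0901
G1 X-3.52 Y-3.52 E0.1808
G1 X-1.90 Y-4.60 E0.2715
G1 X0.00 Y-4.97 E0.3616
G1 X1.90 Y-4.60 E0.4517
G1 X3.52 Y-3.52 E0.5424
G1 X4.60 Y-1.90 E0.6330
G1 X4.97 Y0.00 E0.7232
G1 X4.60 Y1.90 E0.8133
G1 X3.52 Y3.52 E0.9040
G1 X1.90 Y4.60 E0.9946
G1 X0.00 Y4.97 E1.0848
G1 X-1.90 Y4.60 E1.1749
G1 X-3.52 Y3.52 E1.2656
G1 X-4.60 Y1.90 E1.3562
G1 X-4.97 Y0.00 E1.4464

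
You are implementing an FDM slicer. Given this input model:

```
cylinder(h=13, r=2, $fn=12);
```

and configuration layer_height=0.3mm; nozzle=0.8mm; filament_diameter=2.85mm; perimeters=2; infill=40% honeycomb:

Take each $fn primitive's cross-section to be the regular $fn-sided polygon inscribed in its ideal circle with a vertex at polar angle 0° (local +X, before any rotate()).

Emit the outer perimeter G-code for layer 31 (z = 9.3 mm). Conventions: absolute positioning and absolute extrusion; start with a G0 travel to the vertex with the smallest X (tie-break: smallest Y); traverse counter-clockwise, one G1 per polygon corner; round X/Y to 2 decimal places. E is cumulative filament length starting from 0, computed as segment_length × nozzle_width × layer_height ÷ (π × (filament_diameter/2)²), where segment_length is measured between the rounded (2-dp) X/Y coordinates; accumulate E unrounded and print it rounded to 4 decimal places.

At z = 9.3 mm: the r=2 cylinder gives a regular 12-gon of circumradius 2 (constant along its height). The outline is a single polygon with 12 vertices. Extrusion per mm of travel: 0.8 × 0.3 / (π × 1.425²) = 0.037621. Accumulating E over each segment gives final E = 0.4671.

G0 X-2.00 Y0.00 Z9.30
G1 X-1.73 Y-1.00 E0.0390
G1 X-1.00 Y-1.73 E0.0778
G1 X0.00 Y-2.00 E0.1168
G1 X1.00 Y-1.73 E0.1557
G1 X1.73 Y-1.00 E0.1946
G1 X2.00 Y0.00 E0.2336
G1 X1.73 Y1.00 E0.2725
G1 X1.00 Y1.73 E0.3114
G1 X0.00 Y2.00 E0.3503
G1 X-1.00 Y1.73 E0.3893
G1 X-1.73 Y1.00 E0.4281
G1 X-2.00 Y0.00 E0.4671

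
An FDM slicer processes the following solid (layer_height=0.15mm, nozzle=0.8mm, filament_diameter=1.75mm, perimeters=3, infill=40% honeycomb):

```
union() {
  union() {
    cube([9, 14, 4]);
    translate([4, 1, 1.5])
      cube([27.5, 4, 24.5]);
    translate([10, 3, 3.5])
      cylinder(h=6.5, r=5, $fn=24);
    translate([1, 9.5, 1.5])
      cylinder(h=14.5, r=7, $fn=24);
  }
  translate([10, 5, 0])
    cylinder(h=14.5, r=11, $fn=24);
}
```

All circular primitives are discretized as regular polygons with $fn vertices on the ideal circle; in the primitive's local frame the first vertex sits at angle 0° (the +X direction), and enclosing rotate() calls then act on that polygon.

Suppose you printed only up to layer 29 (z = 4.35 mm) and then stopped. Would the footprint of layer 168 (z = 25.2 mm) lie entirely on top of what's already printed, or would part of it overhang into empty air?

entirely on top

Compare the two slices. At z = 4.35: the cube does not reach this height (z outside [0, 4]); the 27.5×4 cube at (4, 1) contributes its full rectangle (area 110.00 mm²); the r=5 cylinder at (10, 3) gives a regular 24-gon of circumradius 5 (constant along its height) (area = (24/2)·5.000²·sin(360°/24) = 77.65 mm²); the r=7 cylinder at (1, 9.5) gives a regular 24-gon of circumradius 7 (constant along its height) (area = (24/2)·7.000²·sin(360°/24) = 152.19 mm²); Merging all regions: the regions partially overlap — summed areas 339.83 mm² minus the doubly-counted overlap 42.86 mm² gives 296.97 mm² — area = 296.97 mm²; the r=11 cylinder at (10, 5) gives a regular 24-gon of circumradius 11 (constant along its height) (area = (24/2)·11.000²·sin(360°/24) = 375.81 mm²); Merging all regions: the regions partially overlap — summed areas 672.77 mm² minus the doubly-counted overlap 178.98 mm² gives 493.80 mm² — area = 493.80 mm². At z = 25.2: the cube is not intersected at this z (z outside [0, 4]); the cube at (4, 1) is present — its section is the full 27.5×4 rectangle (area 110.00 mm²); the cylinder at (10, 3) does not reach this height (z outside [3.5, 10]); the cylinder at (1, 9.5) is absent (z outside [1.5, 16]); Merging all regions: only the 27.5×4 cube at (4, 1) is present, so the union is just that shape — area = 110.00 mm²; the cylinder at (10, 5) is absent (z outside [0, 14.5]); Taking the union: only that combined region is present, so the union is just that shape — area = 110.00 mm². Checking containment: the cross-section at z = 25.2 is a subset of the cross-section at z = 4.35.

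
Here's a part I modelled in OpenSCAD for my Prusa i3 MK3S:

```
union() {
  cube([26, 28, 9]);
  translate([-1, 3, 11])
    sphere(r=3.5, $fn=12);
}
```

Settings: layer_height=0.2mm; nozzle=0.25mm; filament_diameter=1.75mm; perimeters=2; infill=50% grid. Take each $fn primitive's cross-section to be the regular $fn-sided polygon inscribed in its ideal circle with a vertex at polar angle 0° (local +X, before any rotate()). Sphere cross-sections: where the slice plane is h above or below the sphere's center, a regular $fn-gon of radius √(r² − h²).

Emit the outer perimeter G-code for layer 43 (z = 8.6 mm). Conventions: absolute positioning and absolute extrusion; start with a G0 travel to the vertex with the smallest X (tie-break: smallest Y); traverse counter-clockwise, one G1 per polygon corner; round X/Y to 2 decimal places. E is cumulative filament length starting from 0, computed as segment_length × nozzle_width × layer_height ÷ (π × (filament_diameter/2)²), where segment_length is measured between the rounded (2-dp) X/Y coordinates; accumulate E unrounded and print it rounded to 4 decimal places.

G0 X-3.55 Y3.00 Z8.60
G1 X-3.21 Y1.73 E0.0273
G1 X-2.27 Y0.79 E0.0550
G1 X-1.00 Y0.45 E0.0823
G1 X0.00 Y0.72 E0.1038
G1 X0.00 Y0.00 E0.1188
G1 X26.00 Y0.00 E0.6593
G1 X26.00 Y28.00 E1.2413
G1 X0.00 Y28.00 E1.7818
G1 X0.00 Y5.28 E2.2541
G1 X-1.00 Y5.55 E2.2756
G1 X-2.27 Y5.21 E2.3030
G1 X-3.21 Y4.27 E2.3306
G1 X-3.55 Y3.00 E2.3579

At z = 8.6 mm: the cube (footprint 26×28) is included at this height; the r=3.5 sphere at (-1, 3) slices to a regular 12-gon of circumradius 2.548 (√(r²−h²) with h=2.4 from center); Combining (union): the regions partially overlap (shared area 4.91 mm²), so overlapping operands fuse into one piece — 1 connected region. The outline is a single polygon with 13 vertices. Extrusion per mm of travel: 0.25 × 0.2 / (π × 0.875²) = 0.020788. Accumulating E over each segment gives final E = 2.3579.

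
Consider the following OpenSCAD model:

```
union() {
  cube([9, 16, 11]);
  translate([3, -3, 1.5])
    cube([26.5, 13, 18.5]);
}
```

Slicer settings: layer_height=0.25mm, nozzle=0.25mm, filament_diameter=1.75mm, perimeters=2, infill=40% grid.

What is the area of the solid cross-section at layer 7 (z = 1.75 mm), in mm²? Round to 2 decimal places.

At z = 1.75 mm: the cube (footprint 9×16) is included at this height (area 144.00 mm²); the cube at (3, -3) (footprint 26.5×13) is included at this height (area 344.50 mm²); Taking the union: the regions partially overlap — summed areas 488.50 mm² minus the doubly-counted overlap 60.00 mm² gives 428.50 mm² — area = 428.50 mm². Overall, the cross-section is a single solid region. Net area = 428.50 mm².

428.50 mm²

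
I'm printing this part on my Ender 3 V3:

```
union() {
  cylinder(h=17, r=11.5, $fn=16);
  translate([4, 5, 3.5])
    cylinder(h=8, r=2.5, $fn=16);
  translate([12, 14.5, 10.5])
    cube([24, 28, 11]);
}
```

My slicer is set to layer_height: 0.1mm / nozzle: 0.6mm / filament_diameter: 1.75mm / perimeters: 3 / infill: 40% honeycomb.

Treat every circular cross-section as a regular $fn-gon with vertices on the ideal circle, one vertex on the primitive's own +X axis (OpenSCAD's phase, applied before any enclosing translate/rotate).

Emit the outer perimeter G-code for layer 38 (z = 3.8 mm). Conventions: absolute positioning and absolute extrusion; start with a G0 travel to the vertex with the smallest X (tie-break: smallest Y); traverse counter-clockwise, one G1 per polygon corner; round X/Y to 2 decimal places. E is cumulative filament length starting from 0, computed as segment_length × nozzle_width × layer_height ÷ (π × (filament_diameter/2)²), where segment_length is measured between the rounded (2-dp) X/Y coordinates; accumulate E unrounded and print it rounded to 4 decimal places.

G0 X-11.50 Y0.00 Z3.80
G1 X-10.62 Y-4.40 E0.1119
G1 X-8.13 Y-8.13 E0.2238
G1 X-4.40 Y-10.62 E0.3357
G1 X0.00 Y-11.50 E0.4476
G1 X4.40 Y-10.62 E0.5595
G1 X8.13 Y-8.13 E0.6714
G1 X10.62 Y-4.40 E0.7833
G1 X11.50 Y0.00 E0.8952
G1 X10.62 Y4.40 E1.0072
G1 X8.13 Y8.13 E1.1190
G1 X4.40 Y10.62 E1.2309
G1 X0.00 Y11.50 E1.3428
G1 X-4.40 Y10.62 E1.4548
G1 X-8.13 Y8.13 E1.5666
G1 X-10.62 Y4.40 E1.6785
G1 X-11.50 Y0.00 E1.7904

At z = 3.8 mm: the cylinder: section is a regular 16-gon, circumradius r=11.5; the r=2.5 cylinder at (4, 5) gives a regular 16-gon of circumradius 2.5 (constant along its height); the cube at (12, 14.5) is not intersected at this z (z outside [10.5, 21.5]); Merging all regions: the r=2.5 cylinder at (4, 5) lies entirely inside the r=11.5 cylinder, so the union is just the r=11.5 cylinder — 1 connected region. The outline is a single polygon with 16 vertices. Extrusion per mm of travel: 0.6 × 0.1 / (π × 0.875²) = 0.024945. Accumulating E over each segment gives final E = 1.7904.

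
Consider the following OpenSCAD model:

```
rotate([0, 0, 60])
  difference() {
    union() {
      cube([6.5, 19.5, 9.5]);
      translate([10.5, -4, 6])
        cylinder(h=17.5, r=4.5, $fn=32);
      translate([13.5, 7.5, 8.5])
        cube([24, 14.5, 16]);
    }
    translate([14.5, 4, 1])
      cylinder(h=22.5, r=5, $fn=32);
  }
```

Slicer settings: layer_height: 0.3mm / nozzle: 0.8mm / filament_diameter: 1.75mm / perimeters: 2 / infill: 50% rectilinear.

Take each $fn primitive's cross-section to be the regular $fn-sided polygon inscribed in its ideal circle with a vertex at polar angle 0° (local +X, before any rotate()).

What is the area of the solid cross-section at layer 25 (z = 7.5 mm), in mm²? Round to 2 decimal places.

188.86 mm²

At z = 7.5 mm: the cube is present — its section is the full 6.5×19.5 rectangle (area 126.75 mm²); the r=4.5 cylinder at (10.5, -4) gives a regular 32-gon of circumradius 4.5 (constant along its height) (area = (32/2)·4.500²·sin(360°/32) = 63.21 mm²); the cube at (13.5, 7.5) is not intersected at this z (z outside [8.5, 24.5]); Taking the union: the 2 present regions are separate (no shared area or edge), so areas and boundary lengths simply add and each stays a separate island — area = 189.96 mm²; the cylinder at (14.5, 4): section is a regular 32-gon, circumradius r=5 (area = (32/2)·5.000²·sin(360°/32) = 78.04 mm²); Subtracting the remaining from the first: starting from the result so far (189.96 mm²), the r=5 cylinder at (14.5, 4) partially overlaps it — only the 1.10 mm² overlap (of its 78.04 mm²) is removed, clipping the outline — area = 188.86 mm²; (whole slice rotated 60° about Z — lengths, areas and connectivity unchanged). Overall, the cross-section has 2 separate islands. Net area = 188.86 mm².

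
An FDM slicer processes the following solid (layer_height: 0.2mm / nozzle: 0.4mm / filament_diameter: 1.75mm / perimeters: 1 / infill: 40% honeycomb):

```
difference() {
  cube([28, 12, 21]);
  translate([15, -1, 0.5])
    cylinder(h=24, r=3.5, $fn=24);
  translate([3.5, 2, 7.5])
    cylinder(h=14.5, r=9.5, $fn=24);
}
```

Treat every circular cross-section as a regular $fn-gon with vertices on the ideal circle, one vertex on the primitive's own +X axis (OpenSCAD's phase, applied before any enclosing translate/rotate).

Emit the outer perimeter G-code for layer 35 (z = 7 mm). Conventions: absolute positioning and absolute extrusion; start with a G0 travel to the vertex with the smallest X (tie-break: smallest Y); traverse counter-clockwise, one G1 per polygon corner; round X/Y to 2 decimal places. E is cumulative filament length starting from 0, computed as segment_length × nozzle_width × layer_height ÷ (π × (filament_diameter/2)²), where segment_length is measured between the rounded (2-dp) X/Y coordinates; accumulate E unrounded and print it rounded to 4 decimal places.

At z = 7 mm: the 28×12 cube contributes its full rectangle; the cylinder at (15, -1): section is a regular 24-gon, circumradius r=3.5; the cylinder at (3.5, 2) is not intersected at this z (z outside [7.5, 22]); Taking the first minus the rest: starting from the 28×12 cube, the r=3.5 cylinder at (15, -1) partially overlaps it — only the 12.16 mm² overlap (of its 38.05 mm²) is removed, clipping the outline — 1 connected region. The outline is a single polygon with 15 vertices. Extrusion per mm of travel: 0.4 × 0.2 / (π × 0.875²) = 0.033260. Accumulating E over each segment gives final E = 2.7356.

G0 X0.00 Y0.00 Z7.00
G1 X11.66 Y0.00 E0.3878
G1 X11.97 Y0.75 E0.4148
G1 X12.53 Y1.47 E0.4451
G1 X13.25 Y2.03 E0.4755
G1 X14.09 Y2.38 E0.5057
G1 X15.00 Y2.50 E0.5363
G1 X15.91 Y2.38 E0.5668
G1 X16.75 Y2.03 E0.5971
G1 X17.47 Y1.47 E0.6274
G1 X18.03 Y0.75 E0.6577
G1 X18.34 Y0.00 E0.6847
G1 X28.00 Y0.00 E1.0060
G1 X28.00 Y12.00 E1.4052
G1 X0.00 Y12.00 E2.3364
G1 X0.00 Y0.00 E2.7356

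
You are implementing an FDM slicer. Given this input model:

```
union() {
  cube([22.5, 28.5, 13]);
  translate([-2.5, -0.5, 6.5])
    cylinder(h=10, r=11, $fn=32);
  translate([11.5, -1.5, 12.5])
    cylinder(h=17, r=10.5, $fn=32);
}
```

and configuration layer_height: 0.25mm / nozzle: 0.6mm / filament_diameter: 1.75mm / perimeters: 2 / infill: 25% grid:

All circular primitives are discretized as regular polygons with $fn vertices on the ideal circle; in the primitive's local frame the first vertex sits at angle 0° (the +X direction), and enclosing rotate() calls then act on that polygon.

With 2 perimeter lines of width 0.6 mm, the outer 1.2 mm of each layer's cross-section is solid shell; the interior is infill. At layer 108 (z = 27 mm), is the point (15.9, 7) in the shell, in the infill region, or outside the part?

shell

At z = 27 mm: the cube does not reach this height (z outside [0, 13]); the cylinder at (-2.5, -0.5) is absent (z outside [6.5, 16.5]); the cylinder at (11.5, -1.5): section is a regular 32-gon, circumradius r=10.5; Merging all regions: only the r=10.5 cylinder at (11.5, -1.5) is present, so the union is just that shape — 1 connected region. Overall, the cross-section is a single solid region. The nearest boundary edge runs (17.33, 7.23)→(15.52, 8.20); distance from the point to it = 0.88 mm. The point is inside the cross-section, 0.88 mm from the nearest boundary — within the 1.2 mm shell band (2 × 0.6).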